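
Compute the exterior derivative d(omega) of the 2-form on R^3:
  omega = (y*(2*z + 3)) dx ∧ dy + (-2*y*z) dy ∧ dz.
d(omega) = (2*y) dx ∧ dy ∧ dz

For a 2-form omega = sum_{i<j} g_{ij} dx_i ∧ dx_j, the exterior derivative is
  d(omega) = sum_{i<j} d(g_{ij}) ∧ dx_i ∧ dx_j = sum_{i<j, k} (∂g_{ij}/∂x_k) dx_k ∧ dx_i ∧ dx_j.
Expand each term, using dx_k ∧ dx_i ∧ dx_j = sgn(permutation) dx_{(a)} ∧ dx_{(b)} ∧ dx_{(c)} with (a < b < c) sorted:
  d(y*(2*z + 3)) includes (∂/∂z)(y*(2*z + 3)) dz = (2*y) dz, which multiplied by dx ∧ dy gives (2*y) dx ∧ dy ∧ dz
Collecting like 3-forms: d(omega) = (2*y) dx ∧ dy ∧ dz.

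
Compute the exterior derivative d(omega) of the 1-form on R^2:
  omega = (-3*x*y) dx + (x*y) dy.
d(omega) = (3*x + y) dx ∧ dy

For a 1-form omega = sum_i f_i dx_i, the exterior derivative is
  d(omega) = sum_{i < j} (∂f_j/∂x_i - ∂f_i/∂x_j) dx_i ∧ dx_j.
  coefficient of dx ∧ dy: ∂f_2/∂x - ∂f_1/∂y = ∂(x*y)/∂x - ∂(-3*x*y)/∂y = 3*x + y
Assembling: d(omega) = (3*x + y) dx ∧ dy.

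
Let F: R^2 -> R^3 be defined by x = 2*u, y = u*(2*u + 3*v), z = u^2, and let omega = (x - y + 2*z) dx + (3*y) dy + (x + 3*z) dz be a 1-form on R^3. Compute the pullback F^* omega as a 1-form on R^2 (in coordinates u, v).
F^* omega = (u*(30*u^2 + 54*u*v + 4*u + 27*v^2 - 6*v + 4)) du + (u^2*(18*u + 27*v)) dv

Using F^*(f dg) = (f ∘ F) d(g ∘ F), substitute each coordinate x_i by F_i(u, v) in f_i, and replace dx_i by d F_i = (∂F_i/∂u) du + (∂F_i/∂v) dv.
  For the x component: f_1(F) = u*(2 - 3*v); d F_1 = (2) du + (0) dv
  For the y component: f_2(F) = 3*u*(2*u + 3*v); d F_2 = (4*u + 3*v) du + (3*u) dv
  For the z component: f_3(F) = u*(3*u + 2); d F_3 = (2*u) du + (0) dv
Combining and collecting du, dv coefficients:
  coeff of du: u*(30*u^2 + 54*u*v + 4*u + 27*v^2 - 6*v + 4)
  coeff of dv: u^2*(18*u + 27*v)
F^* omega = (u*(30*u^2 + 54*u*v + 4*u + 27*v^2 - 6*v + 4)) du + (u^2*(18*u + 27*v)) dv.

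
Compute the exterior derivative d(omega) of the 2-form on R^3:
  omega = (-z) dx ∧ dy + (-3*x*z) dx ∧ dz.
d(omega) = (-1) dx ∧ dy ∧ dz

For a 2-form omega = sum_{i<j} g_{ij} dx_i ∧ dx_j, the exterior derivative is
  d(omega) = sum_{i<j} d(g_{ij}) ∧ dx_i ∧ dx_j = sum_{i<j, k} (∂g_{ij}/∂x_k) dx_k ∧ dx_i ∧ dx_j.
Expand each term, using dx_k ∧ dx_i ∧ dx_j = sgn(permutation) dx_{(a)} ∧ dx_{(b)} ∧ dx_{(c)} with (a < b < c) sorted:
  d(-z) includes (∂/∂z)(-z) dz = (-1) dz, which multiplied by dx ∧ dy gives (-1) dx ∧ dy ∧ dz
Collecting like 3-forms: d(omega) = (-1) dx ∧ dy ∧ dz.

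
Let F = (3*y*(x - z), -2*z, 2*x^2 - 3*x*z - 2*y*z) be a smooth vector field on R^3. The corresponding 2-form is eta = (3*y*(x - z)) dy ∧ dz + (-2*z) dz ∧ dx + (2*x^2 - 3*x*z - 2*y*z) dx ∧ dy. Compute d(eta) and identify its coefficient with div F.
d(eta) = (-3*x + y) dx ∧ dy ∧ dz; div F = -3*x + y

For a 2-form in R^3 of the form above, applying d gives a 3-form with coefficient ∂P/∂x + ∂Q/∂y + ∂R/∂z:
  ∂P/∂x = 3*y
  ∂Q/∂y = 0
  ∂R/∂z = -3*x - 2*y
Sum = -3*x + y, which is exactly div F.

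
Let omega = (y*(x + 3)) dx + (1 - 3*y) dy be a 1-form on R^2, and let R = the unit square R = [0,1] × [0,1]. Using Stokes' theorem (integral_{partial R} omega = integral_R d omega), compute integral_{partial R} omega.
integral_(partial R) omega = -7/2

Stokes: integral_partial_R omega = integral_R d omega with d omega = (∂Q/∂x - ∂P/∂y) dx ∧ dy.
  ∂Q/∂x = 0
  ∂P/∂y = x + 3
  integrand = ∂Q/∂x - ∂P/∂y = -x - 3.
Integrating over R: integral_0^1 integral_0^1 (-x - 3) dx dy = -7/2.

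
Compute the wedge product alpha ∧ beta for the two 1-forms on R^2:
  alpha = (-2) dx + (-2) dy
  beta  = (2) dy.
alpha ∧ beta = (-4) dx ∧ dy

Distribute the wedge, using dx_i ∧ dx_j = -dx_j ∧ dx_i and dx_i ∧ dx_i = 0. For each pair (i, j) with i < j, the coefficient of dx_i ∧ dx_j in alpha ∧ beta is (alpha_i * beta_j - alpha_j * beta_i). Collecting: alpha ∧ beta = (-4) dx ∧ dy.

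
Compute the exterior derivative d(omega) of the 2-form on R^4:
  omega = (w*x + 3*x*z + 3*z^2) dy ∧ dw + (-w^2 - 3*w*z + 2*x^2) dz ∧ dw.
d(omega) = (w + 3*z) dx ∧ dy ∧ dw + (-3*x - 6*z) dy ∧ dz ∧ dw + (4*x) dx ∧ dz ∧ dw

For a 2-form omega = sum_{i<j} g_{ij} dx_i ∧ dx_j, the exterior derivative is
  d(omega) = sum_{i<j} d(g_{ij}) ∧ dx_i ∧ dx_j = sum_{i<j, k} (∂g_{ij}/∂x_k) dx_k ∧ dx_i ∧ dx_j.
Expand each term, using dx_k ∧ dx_i ∧ dx_j = sgn(permutation) dx_{(a)} ∧ dx_{(b)} ∧ dx_{(c)} with (a < b < c) sorted:
  d(w*x + 3*x*z + 3*z^2) includes (∂/∂x)(w*x + 3*x*z + 3*z^2) dx = (w + 3*z) dx, which multiplied by dy ∧ dw gives (w + 3*z) dx ∧ dy ∧ dw
  d(w*x + 3*x*z + 3*z^2) includes (∂/∂z)(w*x + 3*x*z + 3*z^2) dz = (3*x + 6*z) dz, which multiplied by dy ∧ dw gives (-3*x - 6*z) dy ∧ dz ∧ dw
  d(-w^2 - 3*w*z + 2*x^2) includes (∂/∂x)(-w^2 - 3*w*z + 2*x^2) dx = (4*x) dx, which multiplied by dz ∧ dw gives (4*x) dx ∧ dz ∧ dw
Collecting like 3-forms: d(omega) = (w + 3*z) dx ∧ dy ∧ dw + (-3*x - 6*z) dy ∧ dz ∧ dw + (4*x) dx ∧ dz ∧ dw.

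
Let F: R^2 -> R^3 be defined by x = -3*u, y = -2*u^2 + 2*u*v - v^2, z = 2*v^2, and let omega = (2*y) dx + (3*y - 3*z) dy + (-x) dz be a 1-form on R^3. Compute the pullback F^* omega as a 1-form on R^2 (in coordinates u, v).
F^* omega = (24*u^3 - 36*u^2*v + 12*u^2 + 48*u*v^2 - 12*u*v - 18*v^3 + 6*v^2) du + (-12*u^3 + 24*u^2*v - 30*u*v^2 + 12*u*v + 18*v^3) dv

Using F^*(f dg) = (f ∘ F) d(g ∘ F), substitute each coordinate x_i by F_i(u, v) in f_i, and replace dx_i by d F_i = (∂F_i/∂u) du + (∂F_i/∂v) dv.
  For the x component: f_1(F) = -4*u^2 + 4*u*v - 2*v^2; d F_1 = (-3) du + (0) dv
  For the y component: f_2(F) = -6*u^2 + 6*u*v - 9*v^2; d F_2 = (-4*u + 2*v) du + (2*u - 2*v) dv
  For the z component: f_3(F) = 3*u; d F_3 = (0) du + (4*v) dv
Combining and collecting du, dv coefficients:
  coeff of du: 24*u^3 - 36*u^2*v + 12*u^2 + 48*u*v^2 - 12*u*v - 18*v^3 + 6*v^2
  coeff of dv: -12*u^3 + 24*u^2*v - 30*u*v^2 + 12*u*v + 18*v^3
F^* omega = (24*u^3 - 36*u^2*v + 12*u^2 + 48*u*v^2 - 12*u*v - 18*v^3 + 6*v^2) du + (-12*u^3 + 24*u^2*v - 30*u*v^2 + 12*u*v + 18*v^3) dv.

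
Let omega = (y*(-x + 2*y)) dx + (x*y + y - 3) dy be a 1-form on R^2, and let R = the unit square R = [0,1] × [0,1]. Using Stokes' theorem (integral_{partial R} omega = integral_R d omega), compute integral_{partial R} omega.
integral_(partial R) omega = -1

Stokes: integral_partial_R omega = integral_R d omega with d omega = (∂Q/∂x - ∂P/∂y) dx ∧ dy.
  ∂Q/∂x = y
  ∂P/∂y = -x + 4*y
  integrand = ∂Q/∂x - ∂P/∂y = x - 3*y.
Integrating over R: integral_0^1 integral_0^1 (x - 3*y) dx dy = -1.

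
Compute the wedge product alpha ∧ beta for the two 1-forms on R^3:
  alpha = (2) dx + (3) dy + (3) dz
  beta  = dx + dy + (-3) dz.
alpha ∧ beta = (-1) dx ∧ dy + (-9) dx ∧ dz + (-12) dy ∧ dz

Distribute the wedge, using dx_i ∧ dx_j = -dx_j ∧ dx_i and dx_i ∧ dx_i = 0. For each pair (i, j) with i < j, the coefficient of dx_i ∧ dx_j in alpha ∧ beta is (alpha_i * beta_j - alpha_j * beta_i). Collecting: alpha ∧ beta = (-1) dx ∧ dy + (-9) dx ∧ dz + (-12) dy ∧ dz.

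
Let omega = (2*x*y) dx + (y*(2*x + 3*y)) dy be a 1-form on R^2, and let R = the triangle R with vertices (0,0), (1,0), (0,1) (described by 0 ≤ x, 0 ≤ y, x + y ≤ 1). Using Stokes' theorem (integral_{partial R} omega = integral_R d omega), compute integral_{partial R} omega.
integral_(partial R) omega = 0

Stokes: integral_partial_R omega = integral_R d omega with d omega = (∂Q/∂x - ∂P/∂y) dx ∧ dy.
  ∂Q/∂x = 2*y
  ∂P/∂y = 2*x
  integrand = ∂Q/∂x - ∂P/∂y = -2*x + 2*y.
Integrating over R: integral_0^1 integral_0^{1-x} (-2*x + 2*y) dy dx = 0.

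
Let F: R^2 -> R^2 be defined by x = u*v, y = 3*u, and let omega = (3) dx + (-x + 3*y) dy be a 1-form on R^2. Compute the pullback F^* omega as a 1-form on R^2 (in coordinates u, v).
F^* omega = (-3*u*v + 27*u + 3*v) du + (3*u) dv

Using F^*(f dg) = (f ∘ F) d(g ∘ F), substitute each coordinate x_i by F_i(u, v) in f_i, and replace dx_i by d F_i = (∂F_i/∂u) du + (∂F_i/∂v) dv.
  For the x component: f_1(F) = 3; d F_1 = (v) du + (u) dv
  For the y component: f_2(F) = u*(9 - v); d F_2 = (3) du + (0) dv
Combining and collecting du, dv coefficients:
  coeff of du: -3*u*v + 27*u + 3*v
  coeff of dv: 3*u
F^* omega = (-3*u*v + 27*u + 3*v) du + (3*u) dv.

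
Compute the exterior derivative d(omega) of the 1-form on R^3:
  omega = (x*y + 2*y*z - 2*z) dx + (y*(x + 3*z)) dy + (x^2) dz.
d(omega) = (-x + y - 2*z) dx ∧ dy + (2*x - 2*y + 2) dx ∧ dz + (-3*y) dy ∧ dz

For a 1-form omega = sum_i f_i dx_i, the exterior derivative is
  d(omega) = sum_{i < j} (∂f_j/∂x_i - ∂f_i/∂x_j) dx_i ∧ dx_j.
  coefficient of dx ∧ dy: ∂f_2/∂x - ∂f_1/∂y = ∂(y*(x + 3*z))/∂x - ∂(x*y + 2*y*z - 2*z)/∂y = -x + y - 2*z
  coefficient of dx ∧ dz: ∂f_3/∂x - ∂f_1/∂z = ∂(x^2)/∂x - ∂(x*y + 2*y*z - 2*z)/∂z = 2*x - 2*y + 2
  coefficient of dy ∧ dz: ∂f_3/∂y - ∂f_2/∂z = ∂(x^2)/∂y - ∂(y*(x + 3*z))/∂z = -3*y
Assembling: d(omega) = (-x + y - 2*z) dx ∧ dy + (2*x - 2*y + 2) dx ∧ dz + (-3*y) dy ∧ dz.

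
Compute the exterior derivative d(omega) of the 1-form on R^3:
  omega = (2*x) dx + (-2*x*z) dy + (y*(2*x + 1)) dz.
d(omega) = (-2*z) dx ∧ dy + (2*y) dx ∧ dz + (4*x + 1) dy ∧ dz

For a 1-form omega = sum_i f_i dx_i, the exterior derivative is
  d(omega) = sum_{i < j} (∂f_j/∂x_i - ∂f_i/∂x_j) dx_i ∧ dx_j.
  coefficient of dx ∧ dy: ∂f_2/∂x - ∂f_1/∂y = ∂(-2*x*z)/∂x - ∂(2*x)/∂y = -2*z
  coefficient of dx ∧ dz: ∂f_3/∂x - ∂f_1/∂z = ∂(y*(2*x + 1))/∂x - ∂(2*x)/∂z = 2*y
  coefficient of dy ∧ dz: ∂f_3/∂y - ∂f_2/∂z = ∂(y*(2*x + 1))/∂y - ∂(-2*x*z)/∂z = 4*x + 1
Assembling: d(omega) = (-2*z) dx ∧ dy + (2*y) dx ∧ dz + (4*x + 1) dy ∧ dz.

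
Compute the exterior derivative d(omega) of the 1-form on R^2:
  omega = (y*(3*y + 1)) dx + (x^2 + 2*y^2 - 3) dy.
d(omega) = (2*x - 6*y - 1) dx ∧ dy

For a 1-form omega = sum_i f_i dx_i, the exterior derivative is
  d(omega) = sum_{i < j} (∂f_j/∂x_i - ∂f_i/∂x_j) dx_i ∧ dx_j.
  coefficient of dx ∧ dy: ∂f_2/∂x - ∂f_1/∂y = ∂(x^2 + 2*y^2 - 3)/∂x - ∂(y*(3*y + 1))/∂y = 2*x - 6*y - 1
Assembling: d(omega) = (2*x - 6*y - 1) dx ∧ dy.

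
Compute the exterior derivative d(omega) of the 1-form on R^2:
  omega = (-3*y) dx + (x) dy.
d(omega) = (4) dx ∧ dy

For a 1-form omega = sum_i f_i dx_i, the exterior derivative is
  d(omega) = sum_{i < j} (∂f_j/∂x_i - ∂f_i/∂x_j) dx_i ∧ dx_j.
  coefficient of dx ∧ dy: ∂f_2/∂x - ∂f_1/∂y = ∂(x)/∂x - ∂(-3*y)/∂y = 4
Assembling: d(omega) = (4) dx ∧ dy.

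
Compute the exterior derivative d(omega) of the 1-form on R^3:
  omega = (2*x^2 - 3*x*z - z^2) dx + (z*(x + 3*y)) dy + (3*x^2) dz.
d(omega) = (z) dx ∧ dy + (9*x + 2*z) dx ∧ dz + (-x - 3*y) dy ∧ dz

For a 1-form omega = sum_i f_i dx_i, the exterior derivative is
  d(omega) = sum_{i < j} (∂f_j/∂x_i - ∂f_i/∂x_j) dx_i ∧ dx_j.
  coefficient of dx ∧ dy: ∂f_2/∂x - ∂f_1/∂y = ∂(z*(x + 3*y))/∂x - ∂(2*x^2 - 3*x*z - z^2)/∂y = z
  coefficient of dx ∧ dz: ∂f_3/∂x - ∂f_1/∂z = ∂(3*x^2)/∂x - ∂(2*x^2 - 3*x*z - z^2)/∂z = 9*x + 2*z
  coefficient of dy ∧ dz: ∂f_3/∂y - ∂f_2/∂z = ∂(3*x^2)/∂y - ∂(z*(x + 3*y))/∂z = -x - 3*y
Assembling: d(omega) = (z) dx ∧ dy + (9*x + 2*z) dx ∧ dz + (-x - 3*y) dy ∧ dz.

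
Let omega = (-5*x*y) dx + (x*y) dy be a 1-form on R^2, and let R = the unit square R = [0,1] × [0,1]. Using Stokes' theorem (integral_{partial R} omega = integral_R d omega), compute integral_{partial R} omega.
integral_(partial R) omega = 3

Stokes: integral_partial_R omega = integral_R d omega with d omega = (∂Q/∂x - ∂P/∂y) dx ∧ dy.
  ∂Q/∂x = y
  ∂P/∂y = -5*x
  integrand = ∂Q/∂x - ∂P/∂y = 5*x + y.
Integrating over R: integral_0^1 integral_0^1 (5*x + y) dx dy = 3.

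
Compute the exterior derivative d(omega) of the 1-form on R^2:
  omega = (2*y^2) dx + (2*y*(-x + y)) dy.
d(omega) = (-6*y) dx ∧ dy

For a 1-form omega = sum_i f_i dx_i, the exterior derivative is
  d(omega) = sum_{i < j} (∂f_j/∂x_i - ∂f_i/∂x_j) dx_i ∧ dx_j.
  coefficient of dx ∧ dy: ∂f_2/∂x - ∂f_1/∂y = ∂(2*y*(-x + y))/∂x - ∂(2*y^2)/∂y = -6*y
Assembling: d(omega) = (-6*y) dx ∧ dy.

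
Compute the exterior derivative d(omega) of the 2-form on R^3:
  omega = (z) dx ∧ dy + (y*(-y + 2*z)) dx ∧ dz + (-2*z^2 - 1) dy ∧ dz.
d(omega) = (2*y - 2*z + 1) dx ∧ dy ∧ dz

For a 2-form omega = sum_{i<j} g_{ij} dx_i ∧ dx_j, the exterior derivative is
  d(omega) = sum_{i<j} d(g_{ij}) ∧ dx_i ∧ dx_j = sum_{i<j, k} (∂g_{ij}/∂x_k) dx_k ∧ dx_i ∧ dx_j.
Expand each term, using dx_k ∧ dx_i ∧ dx_j = sgn(permutation) dx_{(a)} ∧ dx_{(b)} ∧ dx_{(c)} with (a < b < c) sorted:
  d(z) includes (∂/∂z)(z) dz = (1) dz, which multiplied by dx ∧ dy gives (1) dx ∧ dy ∧ dz
  d(y*(-y + 2*z)) includes (∂/∂y)(y*(-y + 2*z)) dy = (-2*y + 2*z) dy, which multiplied by dx ∧ dz gives (2*y - 2*z) dx ∧ dy ∧ dz
Collecting like 3-forms: d(omega) = (2*y - 2*z + 1) dx ∧ dy ∧ dz.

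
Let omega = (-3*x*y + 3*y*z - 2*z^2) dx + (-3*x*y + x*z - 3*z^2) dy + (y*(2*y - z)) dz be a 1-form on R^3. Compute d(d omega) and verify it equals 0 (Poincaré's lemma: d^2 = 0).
d(d omega) = 0

Step 1: d omega = sum_{i<j} (∂f_j/∂x_i - ∂f_i/∂x_j) dx_i ∧ dx_j:
  coeff of dx ∧ dy: 3*x - 3*y - 2*z
  coeff of dx ∧ dz: -3*y + 4*z
  coeff of dy ∧ dz: -x + 4*y + 5*z
Step 2: Apply d again to each 2-form coefficient. The only possible 3-form in R^3 is dx ∧ dy ∧ dz, with coefficient
  ∂(coeff of dy∧dz)/∂x - ∂(coeff of dx∧dz)/∂y + ∂(coeff of dx∧dy)/∂z
  = ∂/∂x (-x + 4*y + 5*z) - ∂/∂y (-3*y + 4*z) + ∂/∂z (3*x - 3*y - 2*z).
Each of these terms simplifies to sums of mixed partials that cancel in pairs. The result is 0 (by equality of mixed partials for smooth functions — Schwarz / Clairaut).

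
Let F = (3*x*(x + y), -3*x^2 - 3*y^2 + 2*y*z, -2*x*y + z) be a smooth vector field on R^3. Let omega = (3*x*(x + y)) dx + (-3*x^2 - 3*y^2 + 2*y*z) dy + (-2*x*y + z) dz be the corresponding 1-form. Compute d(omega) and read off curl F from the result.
d(omega) = (-2*x - 2*y) dy ∧ dz + (2*y) dz ∧ dx + (-9*x) dx ∧ dy; curl F = (-2*x - 2*y, 2*y, -9*x)

d omega = sum_{i<j} (∂f_j/∂x_i - ∂f_i/∂x_j) dx_i ∧ dx_j. Under the identification (dy ∧ dz, dz ∧ dx, dx ∧ dy) ↔ (e_x, e_y, e_z), the coefficients are exactly the components of curl F. Compute:
  ∂R/∂y - ∂Q/∂z = (-2*x) - (2*y) = -2*x - 2*y
  ∂P/∂z - ∂R/∂x = (0) - (-2*y) = 2*y
  ∂Q/∂x - ∂P/∂y = (-6*x) - (3*x) = -9*x.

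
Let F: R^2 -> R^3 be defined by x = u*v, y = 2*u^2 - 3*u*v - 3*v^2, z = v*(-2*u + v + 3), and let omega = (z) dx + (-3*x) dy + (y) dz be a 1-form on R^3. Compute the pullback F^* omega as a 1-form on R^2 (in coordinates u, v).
F^* omega = (v*(-16*u^2 + 13*u*v + 7*v^2 + 3*v)) du + (-4*u^3 + 17*u^2*v + 6*u^2 + 19*u*v^2 - 6*u*v - 6*v^3 - 9*v^2) dv

Using F^*(f dg) = (f ∘ F) d(g ∘ F), substitute each coordinate x_i by F_i(u, v) in f_i, and replace dx_i by d F_i = (∂F_i/∂u) du + (∂F_i/∂v) dv.
  For the x component: f_1(F) = v*(-2*u + v + 3); d F_1 = (v) du + (u) dv
  For the y component: f_2(F) = -3*u*v; d F_2 = (4*u - 3*v) du + (-3*u - 6*v) dv
  For the z component: f_3(F) = 2*u^2 - 3*u*v - 3*v^2; d F_3 = (-2*v) du + (-2*u + 2*v + 3) dv
Combining and collecting du, dv coefficients:
  coeff of du: v*(-16*u^2 + 13*u*v + 7*v^2 + 3*v)
  coeff of dv: -4*u^3 + 17*u^2*v + 6*u^2 + 19*u*v^2 - 6*u*v - 6*v^3 - 9*v^2
F^* omega = (v*(-16*u^2 + 13*u*v + 7*v^2 + 3*v)) du + (-4*u^3 + 17*u^2*v + 6*u^2 + 19*u*v^2 - 6*u*v - 6*v^3 - 9*v^2) dv.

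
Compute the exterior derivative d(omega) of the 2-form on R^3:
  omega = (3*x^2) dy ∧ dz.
d(omega) = (6*x) dx ∧ dy ∧ dz

For a 2-form omega = sum_{i<j} g_{ij} dx_i ∧ dx_j, the exterior derivative is
  d(omega) = sum_{i<j} d(g_{ij}) ∧ dx_i ∧ dx_j = sum_{i<j, k} (∂g_{ij}/∂x_k) dx_k ∧ dx_i ∧ dx_j.
Expand each term, using dx_k ∧ dx_i ∧ dx_j = sgn(permutation) dx_{(a)} ∧ dx_{(b)} ∧ dx_{(c)} with (a < b < c) sorted:
  d(3*x^2) includes (∂/∂x)(3*x^2) dx = (6*x) dx, which multiplied by dy ∧ dz gives (6*x) dx ∧ dy ∧ dz
Collecting like 3-forms: d(omega) = (6*x) dx ∧ dy ∧ dz.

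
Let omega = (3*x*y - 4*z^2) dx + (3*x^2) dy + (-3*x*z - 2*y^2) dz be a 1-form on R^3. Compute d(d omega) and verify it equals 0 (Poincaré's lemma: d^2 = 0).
d(d omega) = 0

Step 1: d omega = sum_{i<j} (∂f_j/∂x_i - ∂f_i/∂x_j) dx_i ∧ dx_j:
  coeff of dx ∧ dy: 3*x
  coeff of dx ∧ dz: 5*z
  coeff of dy ∧ dz: -4*y
Step 2: Apply d again to each 2-form coefficient. The only possible 3-form in R^3 is dx ∧ dy ∧ dz, with coefficient
  ∂(coeff of dy∧dz)/∂x - ∂(coeff of dx∧dz)/∂y + ∂(coeff of dx∧dy)/∂z
  = ∂/∂x (-4*y) - ∂/∂y (5*z) + ∂/∂z (3*x).
Each of these terms simplifies to sums of mixed partials that cancel in pairs. The result is 0 (by equality of mixed partials for smooth functions — Schwarz / Clairaut).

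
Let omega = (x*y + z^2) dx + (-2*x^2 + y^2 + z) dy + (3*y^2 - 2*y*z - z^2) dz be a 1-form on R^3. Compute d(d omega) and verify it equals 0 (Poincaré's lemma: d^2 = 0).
d(d omega) = 0

Step 1: d omega = sum_{i<j} (∂f_j/∂x_i - ∂f_i/∂x_j) dx_i ∧ dx_j:
  coeff of dx ∧ dy: -5*x
  coeff of dx ∧ dz: -2*z
  coeff of dy ∧ dz: 6*y - 2*z - 1
Step 2: Apply d again to each 2-form coefficient. The only possible 3-form in R^3 is dx ∧ dy ∧ dz, with coefficient
  ∂(coeff of dy∧dz)/∂x - ∂(coeff of dx∧dz)/∂y + ∂(coeff of dx∧dy)/∂z
  = ∂/∂x (6*y - 2*z - 1) - ∂/∂y (-2*z) + ∂/∂z (-5*x).
Each of these terms simplifies to sums of mixed partials that cancel in pairs. The result is 0 (by equality of mixed partials for smooth functions — Schwarz / Clairaut).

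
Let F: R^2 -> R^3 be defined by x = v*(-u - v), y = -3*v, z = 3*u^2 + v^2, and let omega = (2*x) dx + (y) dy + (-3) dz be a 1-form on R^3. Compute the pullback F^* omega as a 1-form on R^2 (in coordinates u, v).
F^* omega = (2*u*v^2 - 18*u + 2*v^3) du + (v*(2*u^2 + 6*u*v + 4*v^2 + 3)) dv

Using F^*(f dg) = (f ∘ F) d(g ∘ F), substitute each coordinate x_i by F_i(u, v) in f_i, and replace dx_i by d F_i = (∂F_i/∂u) du + (∂F_i/∂v) dv.
  For the x component: f_1(F) = 2*v*(-u - v); d F_1 = (-v) du + (-u - 2*v) dv
  For the y component: f_2(F) = -3*v; d F_2 = (0) du + (-3) dv
  For the z component: f_3(F) = -3; d F_3 = (6*u) du + (2*v) dv
Combining and collecting du, dv coefficients:
  coeff of du: 2*u*v^2 - 18*u + 2*v^3
  coeff of dv: v*(2*u^2 + 6*u*v + 4*v^2 + 3)
F^* omega = (2*u*v^2 - 18*u + 2*v^3) du + (v*(2*u^2 + 6*u*v + 4*v^2 + 3)) dv.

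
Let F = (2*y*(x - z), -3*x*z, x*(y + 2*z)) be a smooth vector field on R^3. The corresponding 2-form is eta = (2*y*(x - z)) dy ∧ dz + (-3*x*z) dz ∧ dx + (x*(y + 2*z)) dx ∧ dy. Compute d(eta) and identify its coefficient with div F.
d(eta) = (2*x + 2*y) dx ∧ dy ∧ dz; div F = 2*x + 2*y

For a 2-form in R^3 of the form above, applying d gives a 3-form with coefficient ∂P/∂x + ∂Q/∂y + ∂R/∂z:
  ∂P/∂x = 2*y
  ∂Q/∂y = 0
  ∂R/∂z = 2*x
Sum = 2*x + 2*y, which is exactly div F.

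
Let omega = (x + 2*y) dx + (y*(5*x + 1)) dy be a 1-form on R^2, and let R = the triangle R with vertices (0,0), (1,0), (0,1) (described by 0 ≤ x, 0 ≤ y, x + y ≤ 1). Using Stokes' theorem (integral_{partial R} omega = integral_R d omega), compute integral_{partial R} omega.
integral_(partial R) omega = -1/6

Stokes: integral_partial_R omega = integral_R d omega with d omega = (∂Q/∂x - ∂P/∂y) dx ∧ dy.
  ∂Q/∂x = 5*y
  ∂P/∂y = 2
  integrand = ∂Q/∂x - ∂P/∂y = 5*y - 2.
Integrating over R: integral_0^1 integral_0^{1-x} (5*y - 2) dy dx = -1/6.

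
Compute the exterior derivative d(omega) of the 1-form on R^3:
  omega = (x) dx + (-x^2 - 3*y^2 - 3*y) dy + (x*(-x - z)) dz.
d(omega) = (-2*x) dx ∧ dy + (-2*x - z) dx ∧ dz

For a 1-form omega = sum_i f_i dx_i, the exterior derivative is
  d(omega) = sum_{i < j} (∂f_j/∂x_i - ∂f_i/∂x_j) dx_i ∧ dx_j.
  coefficient of dx ∧ dy: ∂f_2/∂x - ∂f_1/∂y = ∂(-x^2 - 3*y^2 - 3*y)/∂x - ∂(x)/∂y = -2*x
  coefficient of dx ∧ dz: ∂f_3/∂x - ∂f_1/∂z = ∂(x*(-x - z))/∂x - ∂(x)/∂z = -2*x - z
Assembling: d(omega) = (-2*x) dx ∧ dy + (-2*x - z) dx ∧ dz.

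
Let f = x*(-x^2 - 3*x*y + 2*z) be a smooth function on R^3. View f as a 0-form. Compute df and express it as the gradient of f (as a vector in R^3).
df = (-3*x^2 - 6*x*y + 2*z) dx + (-3*x^2) dy + (2*x) dz; grad f = (-3*x^2 - 6*x*y + 2*z, -3*x^2, 2*x)

For a 0-form f, d f = (∂f/∂x) dx + (∂f/∂y) dy + (∂f/∂z) dz. The components of the vector representation are exactly the entries of grad f in Cartesian coordinates:
  ∂f/∂x = -3*x^2 - 6*x*y + 2*z
  ∂f/∂y = -3*x^2
  ∂f/∂z = 2*x.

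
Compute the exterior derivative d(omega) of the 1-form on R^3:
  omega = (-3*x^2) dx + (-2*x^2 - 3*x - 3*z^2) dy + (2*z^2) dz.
d(omega) = (-4*x - 3) dx ∧ dy + (6*z) dy ∧ dz

For a 1-form omega = sum_i f_i dx_i, the exterior derivative is
  d(omega) = sum_{i < j} (∂f_j/∂x_i - ∂f_i/∂x_j) dx_i ∧ dx_j.
  coefficient of dx ∧ dy: ∂f_2/∂x - ∂f_1/∂y = ∂(-2*x^2 - 3*x - 3*z^2)/∂x - ∂(-3*x^2)/∂y = -4*x - 3
  coefficient of dy ∧ dz: ∂f_3/∂y - ∂f_2/∂z = ∂(2*z^2)/∂y - ∂(-2*x^2 - 3*x - 3*z^2)/∂z = 6*z
Assembling: d(omega) = (-4*x - 3) dx ∧ dy + (6*z) dy ∧ dz.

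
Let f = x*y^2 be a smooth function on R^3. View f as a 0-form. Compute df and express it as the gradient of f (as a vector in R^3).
df = (y^2) dx + (2*x*y) dy + (0) dz; grad f = (y^2, 2*x*y, 0)

For a 0-form f, d f = (∂f/∂x) dx + (∂f/∂y) dy + (∂f/∂z) dz. The components of the vector representation are exactly the entries of grad f in Cartesian coordinates:
  ∂f/∂x = y^2
  ∂f/∂y = 2*x*y
  ∂f/∂z = 0.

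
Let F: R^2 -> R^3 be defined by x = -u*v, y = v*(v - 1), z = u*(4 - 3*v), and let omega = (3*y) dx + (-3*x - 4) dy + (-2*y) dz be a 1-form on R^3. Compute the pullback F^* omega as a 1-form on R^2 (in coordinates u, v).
F^* omega = (v*(3*v^2 - 11*v + 8)) du + (9*u*v^2 - 6*u*v - 8*v + 4) dv

Using F^*(f dg) = (f ∘ F) d(g ∘ F), substitute each coordinate x_i by F_i(u, v) in f_i, and replace dx_i by d F_i = (∂F_i/∂u) du + (∂F_i/∂v) dv.
  For the x component: f_1(F) = 3*v*(v - 1); d F_1 = (-v) du + (-u) dv
  For the y component: f_2(F) = 3*u*v - 4; d F_2 = (0) du + (2*v - 1) dv
  For the z component: f_3(F) = 2*v*(1 - v); d F_3 = (4 - 3*v) du + (-3*u) dv
Combining and collecting du, dv coefficients:
  coeff of du: v*(3*v^2 - 11*v + 8)
  coeff of dv: 9*u*v^2 - 6*u*v - 8*v + 4
F^* omega = (v*(3*v^2 - 11*v + 8)) du + (9*u*v^2 - 6*u*v - 8*v + 4) dv.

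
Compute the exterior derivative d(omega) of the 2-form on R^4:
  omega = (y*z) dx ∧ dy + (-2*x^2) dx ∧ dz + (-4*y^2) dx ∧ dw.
d(omega) = (y) dx ∧ dy ∧ dz + (8*y) dx ∧ dy ∧ dw

For a 2-form omega = sum_{i<j} g_{ij} dx_i ∧ dx_j, the exterior derivative is
  d(omega) = sum_{i<j} d(g_{ij}) ∧ dx_i ∧ dx_j = sum_{i<j, k} (∂g_{ij}/∂x_k) dx_k ∧ dx_i ∧ dx_j.
Expand each term, using dx_k ∧ dx_i ∧ dx_j = sgn(permutation) dx_{(a)} ∧ dx_{(b)} ∧ dx_{(c)} with (a < b < c) sorted:
  d(y*z) includes (∂/∂z)(y*z) dz = (y) dz, which multiplied by dx ∧ dy gives (y) dx ∧ dy ∧ dz
  d(-4*y^2) includes (∂/∂y)(-4*y^2) dy = (-8*y) dy, which multiplied by dx ∧ dw gives (8*y) dx ∧ dy ∧ dw
Collecting like 3-forms: d(omega) = (y) dx ∧ dy ∧ dz + (8*y) dx ∧ dy ∧ dw.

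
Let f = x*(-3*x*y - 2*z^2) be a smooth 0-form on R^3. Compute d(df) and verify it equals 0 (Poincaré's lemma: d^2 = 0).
d(df) = 0

Step 1: df = sum_i (∂f/∂x_i) dx_i = (-6*x*y - 2*z^2) dx + (-3*x^2) dy + (-4*x*z) dz.
Step 2: Apply d again. Using the 1-form formula, the coefficient of dx ∧ dy in d(df) is ∂^2 f/∂x ∂y - ∂^2 f/∂y ∂x = (-6*x) - (-6*x) = 0 (equality of mixed partials for smooth f).
Similarly for dx ∧ dz and dy ∧ dz — all coefficients vanish. So d(df) = 0.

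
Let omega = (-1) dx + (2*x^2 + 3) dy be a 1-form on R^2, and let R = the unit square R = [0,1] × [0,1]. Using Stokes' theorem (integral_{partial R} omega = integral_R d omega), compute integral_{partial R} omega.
integral_(partial R) omega = 2

Stokes: integral_partial_R omega = integral_R d omega with d omega = (∂Q/∂x - ∂P/∂y) dx ∧ dy.
  ∂Q/∂x = 4*x
  ∂P/∂y = 0
  integrand = ∂Q/∂x - ∂P/∂y = 4*x.
Integrating over R: integral_0^1 integral_0^1 (4*x) dx dy = 2.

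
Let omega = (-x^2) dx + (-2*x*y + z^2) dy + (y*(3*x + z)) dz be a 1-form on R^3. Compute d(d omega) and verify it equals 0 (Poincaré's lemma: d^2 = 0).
d(d omega) = 0

Step 1: d omega = sum_{i<j} (∂f_j/∂x_i - ∂f_i/∂x_j) dx_i ∧ dx_j:
  coeff of dx ∧ dy: -2*y
  coeff of dx ∧ dz: 3*y
  coeff of dy ∧ dz: 3*x - z
Step 2: Apply d again to each 2-form coefficient. The only possible 3-form in R^3 is dx ∧ dy ∧ dz, with coefficient
  ∂(coeff of dy∧dz)/∂x - ∂(coeff of dx∧dz)/∂y + ∂(coeff of dx∧dy)/∂z
  = ∂/∂x (3*x - z) - ∂/∂y (3*y) + ∂/∂z (-2*y).
Each of these terms simplifies to sums of mixed partials that cancel in pairs. The result is 0 (by equality of mixed partials for smooth functions — Schwarz / Clairaut).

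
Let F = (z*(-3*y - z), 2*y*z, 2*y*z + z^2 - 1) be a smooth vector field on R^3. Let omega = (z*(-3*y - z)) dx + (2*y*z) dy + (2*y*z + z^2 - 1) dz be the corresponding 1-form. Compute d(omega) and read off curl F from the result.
d(omega) = (-2*y + 2*z) dy ∧ dz + (-3*y - 2*z) dz ∧ dx + (3*z) dx ∧ dy; curl F = (-2*y + 2*z, -3*y - 2*z, 3*z)

d omega = sum_{i<j} (∂f_j/∂x_i - ∂f_i/∂x_j) dx_i ∧ dx_j. Under the identification (dy ∧ dz, dz ∧ dx, dx ∧ dy) ↔ (e_x, e_y, e_z), the coefficients are exactly the components of curl F. Compute:
  ∂R/∂y - ∂Q/∂z = (2*z) - (2*y) = -2*y + 2*z
  ∂P/∂z - ∂R/∂x = (-3*y - 2*z) - (0) = -3*y - 2*z
  ∂Q/∂x - ∂P/∂y = (0) - (-3*z) = 3*z.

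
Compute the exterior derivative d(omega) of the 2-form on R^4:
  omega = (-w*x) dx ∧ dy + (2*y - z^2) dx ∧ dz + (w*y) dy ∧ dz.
d(omega) = (-x) dx ∧ dy ∧ dw + (-2) dx ∧ dy ∧ dz + (y) dy ∧ dz ∧ dw

For a 2-form omega = sum_{i<j} g_{ij} dx_i ∧ dx_j, the exterior derivative is
  d(omega) = sum_{i<j} d(g_{ij}) ∧ dx_i ∧ dx_j = sum_{i<j, k} (∂g_{ij}/∂x_k) dx_k ∧ dx_i ∧ dx_j.
Expand each term, using dx_k ∧ dx_i ∧ dx_j = sgn(permutation) dx_{(a)} ∧ dx_{(b)} ∧ dx_{(c)} with (a < b < c) sorted:
  d(-w*x) includes (∂/∂w)(-w*x) dw = (-x) dw, which multiplied by dx ∧ dy gives (-x) dx ∧ dy ∧ dw
  d(2*y - z^2) includes (∂/∂y)(2*y - z^2) dy = (2) dy, which multiplied by dx ∧ dz gives (-2) dx ∧ dy ∧ dz
  d(w*y) includes (∂/∂w)(w*y) dw = (y) dw, which multiplied by dy ∧ dz gives (y) dy ∧ dz ∧ dw
Collecting like 3-forms: d(omega) = (-x) dx ∧ dy ∧ dw + (-2) dx ∧ dy ∧ dz + (y) dy ∧ dz ∧ dw.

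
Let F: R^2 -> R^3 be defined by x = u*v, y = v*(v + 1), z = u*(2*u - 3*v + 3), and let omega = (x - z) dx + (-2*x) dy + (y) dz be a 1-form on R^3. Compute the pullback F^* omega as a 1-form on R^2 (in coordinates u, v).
F^* omega = (v*(-2*u^2 + 8*u*v + u - 3*v^2 + 3)) du + (u*(-2*u^2 + 4*u*v - 3*u - 7*v^2 - 5*v)) dv

Using F^*(f dg) = (f ∘ F) d(g ∘ F), substitute each coordinate x_i by F_i(u, v) in f_i, and replace dx_i by d F_i = (∂F_i/∂u) du + (∂F_i/∂v) dv.
  For the x component: f_1(F) = u*(-2*u + 4*v - 3); d F_1 = (v) du + (u) dv
  For the y component: f_2(F) = -2*u*v; d F_2 = (0) du + (2*v + 1) dv
  For the z component: f_3(F) = v*(v + 1); d F_3 = (4*u - 3*v + 3) du + (-3*u) dv
Combining and collecting du, dv coefficients:
  coeff of du: v*(-2*u^2 + 8*u*v + u - 3*v^2 + 3)
  coeff of dv: u*(-2*u^2 + 4*u*v - 3*u - 7*v^2 - 5*v)
F^* omega = (v*(-2*u^2 + 8*u*v + u - 3*v^2 + 3)) du + (u*(-2*u^2 + 4*u*v - 3*u - 7*v^2 - 5*v)) dv.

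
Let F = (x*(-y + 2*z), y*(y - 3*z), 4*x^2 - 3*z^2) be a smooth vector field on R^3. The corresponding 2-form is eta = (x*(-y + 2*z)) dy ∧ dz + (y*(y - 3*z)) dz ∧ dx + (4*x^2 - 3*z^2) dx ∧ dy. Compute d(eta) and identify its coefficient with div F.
d(eta) = (y - 7*z) dx ∧ dy ∧ dz; div F = y - 7*z

For a 2-form in R^3 of the form above, applying d gives a 3-form with coefficient ∂P/∂x + ∂Q/∂y + ∂R/∂z:
  ∂P/∂x = -y + 2*z
  ∂Q/∂y = 2*y - 3*z
  ∂R/∂z = -6*z
Sum = y - 7*z, which is exactly div F.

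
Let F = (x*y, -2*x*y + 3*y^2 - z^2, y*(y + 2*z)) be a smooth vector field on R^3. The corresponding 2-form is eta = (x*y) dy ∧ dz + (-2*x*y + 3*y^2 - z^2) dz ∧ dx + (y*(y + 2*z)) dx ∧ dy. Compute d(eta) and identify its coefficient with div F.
d(eta) = (-2*x + 9*y) dx ∧ dy ∧ dz; div F = -2*x + 9*y

For a 2-form in R^3 of the form above, applying d gives a 3-form with coefficient ∂P/∂x + ∂Q/∂y + ∂R/∂z:
  ∂P/∂x = y
  ∂Q/∂y = -2*x + 6*y
  ∂R/∂z = 2*y
Sum = -2*x + 9*y, which is exactly div F.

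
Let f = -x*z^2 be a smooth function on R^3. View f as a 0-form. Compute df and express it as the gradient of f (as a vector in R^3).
df = (-z^2) dx + (0) dy + (-2*x*z) dz; grad f = (-z^2, 0, -2*x*z)

For a 0-form f, d f = (∂f/∂x) dx + (∂f/∂y) dy + (∂f/∂z) dz. The components of the vector representation are exactly the entries of grad f in Cartesian coordinates:
  ∂f/∂x = -z^2
  ∂f/∂y = 0
  ∂f/∂z = -2*x*z.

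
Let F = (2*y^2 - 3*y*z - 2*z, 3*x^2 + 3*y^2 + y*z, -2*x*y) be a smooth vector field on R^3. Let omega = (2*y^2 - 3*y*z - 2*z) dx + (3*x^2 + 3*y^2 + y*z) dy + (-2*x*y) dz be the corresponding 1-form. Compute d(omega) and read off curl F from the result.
d(omega) = (-2*x - y) dy ∧ dz + (-y - 2) dz ∧ dx + (6*x - 4*y + 3*z) dx ∧ dy; curl F = (-2*x - y, -y - 2, 6*x - 4*y + 3*z)

d omega = sum_{i<j} (∂f_j/∂x_i - ∂f_i/∂x_j) dx_i ∧ dx_j. Under the identification (dy ∧ dz, dz ∧ dx, dx ∧ dy) ↔ (e_x, e_y, e_z), the coefficients are exactly the components of curl F. Compute:
  ∂R/∂y - ∂Q/∂z = (-2*x) - (y) = -2*x - y
  ∂P/∂z - ∂R/∂x = (-3*y - 2) - (-2*y) = -y - 2
  ∂Q/∂x - ∂P/∂y = (6*x) - (4*y - 3*z) = 6*x - 4*y + 3*z.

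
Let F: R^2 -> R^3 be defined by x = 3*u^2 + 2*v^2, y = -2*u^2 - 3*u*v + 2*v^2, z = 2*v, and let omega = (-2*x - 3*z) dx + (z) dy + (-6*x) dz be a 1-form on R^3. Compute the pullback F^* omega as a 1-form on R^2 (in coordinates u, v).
F^* omega = (-36*u^3 - 24*u*v^2 - 44*u*v - 6*v^2) du + (-24*u^2*v - 36*u^2 - 6*u*v - 16*v^3 - 40*v^2) dv

Using F^*(f dg) = (f ∘ F) d(g ∘ F), substitute each coordinate x_i by F_i(u, v) in f_i, and replace dx_i by d F_i = (∂F_i/∂u) du + (∂F_i/∂v) dv.
  For the x component: f_1(F) = -6*u^2 - 4*v^2 - 6*v; d F_1 = (6*u) du + (4*v) dv
  For the y component: f_2(F) = 2*v; d F_2 = (-4*u - 3*v) du + (-3*u + 4*v) dv
  For the z component: f_3(F) = -18*u^2 - 12*v^2; d F_3 = (0) du + (2) dv
Combining and collecting du, dv coefficients:
  coeff of du: -36*u^3 - 24*u*v^2 - 44*u*v - 6*v^2
  coeff of dv: -24*u^2*v - 36*u^2 - 6*u*v - 16*v^3 - 40*v^2
F^* omega = (-36*u^3 - 24*u*v^2 - 44*u*v - 6*v^2) du + (-24*u^2*v - 36*u^2 - 6*u*v - 16*v^3 - 40*v^2) dv.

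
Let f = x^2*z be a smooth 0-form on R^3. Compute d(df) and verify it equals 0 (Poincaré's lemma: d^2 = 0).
d(df) = 0

Step 1: df = sum_i (∂f/∂x_i) dx_i = (2*x*z) dx + (0) dy + (x^2) dz.
Step 2: Apply d again. Using the 1-form formula, the coefficient of dx ∧ dy in d(df) is ∂^2 f/∂x ∂y - ∂^2 f/∂y ∂x = (0) - (0) = 0 (equality of mixed partials for smooth f).
Similarly for dx ∧ dz and dy ∧ dz — all coefficients vanish. So d(df) = 0.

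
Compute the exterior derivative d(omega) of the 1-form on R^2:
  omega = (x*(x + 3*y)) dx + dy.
d(omega) = (-3*x) dx ∧ dy

For a 1-form omega = sum_i f_i dx_i, the exterior derivative is
  d(omega) = sum_{i < j} (∂f_j/∂x_i - ∂f_i/∂x_j) dx_i ∧ dx_j.
  coefficient of dx ∧ dy: ∂f_2/∂x - ∂f_1/∂y = ∂(1)/∂x - ∂(x*(x + 3*y))/∂y = -3*x
Assembling: d(omega) = (-3*x) dx ∧ dy.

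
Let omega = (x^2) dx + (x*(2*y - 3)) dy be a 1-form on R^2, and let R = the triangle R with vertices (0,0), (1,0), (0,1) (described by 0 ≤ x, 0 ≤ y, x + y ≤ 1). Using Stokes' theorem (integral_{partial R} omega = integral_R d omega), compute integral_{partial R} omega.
integral_(partial R) omega = -7/6

Stokes: integral_partial_R omega = integral_R d omega with d omega = (∂Q/∂x - ∂P/∂y) dx ∧ dy.
  ∂Q/∂x = 2*y - 3
  ∂P/∂y = 0
  integrand = ∂Q/∂x - ∂P/∂y = 2*y - 3.
Integrating over R: integral_0^1 integral_0^{1-x} (2*y - 3) dy dx = -7/6.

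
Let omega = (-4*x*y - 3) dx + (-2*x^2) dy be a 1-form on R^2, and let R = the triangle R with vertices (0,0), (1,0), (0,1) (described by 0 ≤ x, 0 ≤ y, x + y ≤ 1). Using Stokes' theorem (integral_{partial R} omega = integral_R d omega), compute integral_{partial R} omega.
integral_(partial R) omega = 0

Stokes: integral_partial_R omega = integral_R d omega with d omega = (∂Q/∂x - ∂P/∂y) dx ∧ dy.
  ∂Q/∂x = -4*x
  ∂P/∂y = -4*x
  integrand = ∂Q/∂x - ∂P/∂y = 0.
Integrating over R: integral_0^1 integral_0^{1-x} (0) dy dx = 0.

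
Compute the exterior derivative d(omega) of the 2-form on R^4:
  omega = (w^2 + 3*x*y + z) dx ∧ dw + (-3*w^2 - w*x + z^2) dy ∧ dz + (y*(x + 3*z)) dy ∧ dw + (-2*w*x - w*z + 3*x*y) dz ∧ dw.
d(omega) = (-3*x + y) dx ∧ dy ∧ dw + (-2*w + 3*y - 1) dx ∧ dz ∧ dw + (-w) dx ∧ dy ∧ dz + (-6*w + 2*x - 3*y) dy ∧ dz ∧ dw

For a 2-form omega = sum_{i<j} g_{ij} dx_i ∧ dx_j, the exterior derivative is
  d(omega) = sum_{i<j} d(g_{ij}) ∧ dx_i ∧ dx_j = sum_{i<j, k} (∂g_{ij}/∂x_k) dx_k ∧ dx_i ∧ dx_j.
Expand each term, using dx_k ∧ dx_i ∧ dx_j = sgn(permutation) dx_{(a)} ∧ dx_{(b)} ∧ dx_{(c)} with (a < b < c) sorted:
  d(w^2 + 3*x*y + z) includes (∂/∂y)(w^2 + 3*x*y + z) dy = (3*x) dy, which multiplied by dx ∧ dw gives (-3*x) dx ∧ dy ∧ dw
  d(w^2 + 3*x*y + z) includes (∂/∂z)(w^2 + 3*x*y + z) dz = (1) dz, which multiplied by dx ∧ dw gives (-1) dx ∧ dz ∧ dw
  d(-3*w^2 - w*x + z^2) includes (∂/∂x)(-3*w^2 - w*x + z^2) dx = (-w) dx, which multiplied by dy ∧ dz gives (-w) dx ∧ dy ∧ dz
  d(-3*w^2 - w*x + z^2) includes (∂/∂w)(-3*w^2 - w*x + z^2) dw = (-6*w - x) dw, which multiplied by dy ∧ dz gives (-6*w - x) dy ∧ dz ∧ dw
  d(y*(x + 3*z)) includes (∂/∂x)(y*(x + 3*z)) dx = (y) dx, which multiplied by dy ∧ dw gives (y) dx ∧ dy ∧ dw
  d(y*(x + 3*z)) includes (∂/∂z)(y*(x + 3*z)) dz = (3*y) dz, which multiplied by dy ∧ dw gives (-3*y) dy ∧ dz ∧ dw
  d(-2*w*x - w*z + 3*x*y) includes (∂/∂x)(-2*w*x - w*z + 3*x*y) dx = (-2*w + 3*y) dx, which multiplied by dz ∧ dw gives (-2*w + 3*y) dx ∧ dz ∧ dw
  d(-2*w*x - w*z + 3*x*y) includes (∂/∂y)(-2*w*x - w*z + 3*x*y) dy = (3*x) dy, which multiplied by dz ∧ dw gives (3*x) dy ∧ dz ∧ dw
Collecting like 3-forms: d(omega) = (-3*x + y) dx ∧ dy ∧ dw + (-2*w + 3*y - 1) dx ∧ dz ∧ dw + (-w) dx ∧ dy ∧ dz + (-6*w + 2*x - 3*y) dy ∧ dz ∧ dw.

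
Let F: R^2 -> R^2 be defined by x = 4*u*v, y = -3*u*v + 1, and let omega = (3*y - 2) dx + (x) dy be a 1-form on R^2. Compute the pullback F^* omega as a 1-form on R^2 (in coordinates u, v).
F^* omega = (4*v*(-12*u*v + 1)) du + (4*u*(-12*u*v + 1)) dv

Using F^*(f dg) = (f ∘ F) d(g ∘ F), substitute each coordinate x_i by F_i(u, v) in f_i, and replace dx_i by d F_i = (∂F_i/∂u) du + (∂F_i/∂v) dv.
  For the x component: f_1(F) = -9*u*v + 1; d F_1 = (4*v) du + (4*u) dv
  For the y component: f_2(F) = 4*u*v; d F_2 = (-3*v) du + (-3*u) dv
Combining and collecting du, dv coefficients:
  coeff of du: 4*v*(-12*u*v + 1)
  coeff of dv: 4*u*(-12*u*v + 1)
F^* omega = (4*v*(-12*u*v + 1)) du + (4*u*(-12*u*v + 1)) dv.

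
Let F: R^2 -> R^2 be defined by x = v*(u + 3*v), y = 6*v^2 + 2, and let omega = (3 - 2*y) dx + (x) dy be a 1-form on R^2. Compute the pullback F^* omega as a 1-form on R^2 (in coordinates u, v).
F^* omega = (-12*v^3 - v) du + (-u - 36*v^3 - 6*v) dv

Using F^*(f dg) = (f ∘ F) d(g ∘ F), substitute each coordinate x_i by F_i(u, v) in f_i, and replace dx_i by d F_i = (∂F_i/∂u) du + (∂F_i/∂v) dv.
  For the x component: f_1(F) = -12*v^2 - 1; d F_1 = (v) du + (u + 6*v) dv
  For the y component: f_2(F) = v*(u + 3*v); d F_2 = (0) du + (12*v) dv
Combining and collecting du, dv coefficients:
  coeff of du: -12*v^3 - v
  coeff of dv: -u - 36*v^3 - 6*v
F^* omega = (-12*v^3 - v) du + (-u - 36*v^3 - 6*v) dv.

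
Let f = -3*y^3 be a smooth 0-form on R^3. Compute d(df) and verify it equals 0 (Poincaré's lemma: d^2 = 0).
d(df) = 0

Step 1: df = sum_i (∂f/∂x_i) dx_i = (0) dx + (-9*y^2) dy + (0) dz.
Step 2: Apply d again. Using the 1-form formula, the coefficient of dx ∧ dy in d(df) is ∂^2 f/∂x ∂y - ∂^2 f/∂y ∂x = (0) - (0) = 0 (equality of mixed partials for smooth f).
Similarly for dx ∧ dz and dy ∧ dz — all coefficients vanish. So d(df) = 0.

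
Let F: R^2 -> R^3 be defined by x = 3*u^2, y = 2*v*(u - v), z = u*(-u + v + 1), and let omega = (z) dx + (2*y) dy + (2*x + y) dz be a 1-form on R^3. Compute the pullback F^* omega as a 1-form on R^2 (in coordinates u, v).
F^* omega = (-18*u^3 + 8*u^2*v + 12*u^2 + 14*u*v^2 + 2*u*v - 10*v^3 - 2*v^2) du + (6*u^3 + 10*u^2*v - 26*u*v^2 + 16*v^3) dv

Using F^*(f dg) = (f ∘ F) d(g ∘ F), substitute each coordinate x_i by F_i(u, v) in f_i, and replace dx_i by d F_i = (∂F_i/∂u) du + (∂F_i/∂v) dv.
  For the x component: f_1(F) = u*(-u + v + 1); d F_1 = (6*u) du + (0) dv
  For the y component: f_2(F) = 4*v*(u - v); d F_2 = (2*v) du + (2*u - 4*v) dv
  For the z component: f_3(F) = 6*u^2 + 2*u*v - 2*v^2; d F_3 = (-2*u + v + 1) du + (u) dv
Combining and collecting du, dv coefficients:
  coeff of du: -18*u^3 + 8*u^2*v + 12*u^2 + 14*u*v^2 + 2*u*v - 10*v^3 - 2*v^2
  coeff of dv: 6*u^3 + 10*u^2*v - 26*u*v^2 + 16*v^3
F^* omega = (-18*u^3 + 8*u^2*v + 12*u^2 + 14*u*v^2 + 2*u*v - 10*v^3 - 2*v^2) du + (6*u^3 + 10*u^2*v - 26*u*v^2 + 16*v^3) dv.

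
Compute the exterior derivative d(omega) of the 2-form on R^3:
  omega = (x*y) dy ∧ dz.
d(omega) = (y) dx ∧ dy ∧ dz

For a 2-form omega = sum_{i<j} g_{ij} dx_i ∧ dx_j, the exterior derivative is
  d(omega) = sum_{i<j} d(g_{ij}) ∧ dx_i ∧ dx_j = sum_{i<j, k} (∂g_{ij}/∂x_k) dx_k ∧ dx_i ∧ dx_j.
Expand each term, using dx_k ∧ dx_i ∧ dx_j = sgn(permutation) dx_{(a)} ∧ dx_{(b)} ∧ dx_{(c)} with (a < b < c) sorted:
  d(x*y) includes (∂/∂x)(x*y) dx = (y) dx, which multiplied by dy ∧ dz gives (y) dx ∧ dy ∧ dz
Collecting like 3-forms: d(omega) = (y) dx ∧ dy ∧ dz.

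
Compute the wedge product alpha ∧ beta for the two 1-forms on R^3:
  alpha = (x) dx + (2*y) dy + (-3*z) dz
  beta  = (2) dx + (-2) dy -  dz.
alpha ∧ beta = (-2*x - 4*y) dx ∧ dy + (-x + 6*z) dx ∧ dz + (-2*y - 6*z) dy ∧ dz

Distribute the wedge, using dx_i ∧ dx_j = -dx_j ∧ dx_i and dx_i ∧ dx_i = 0. For each pair (i, j) with i < j, the coefficient of dx_i ∧ dx_j in alpha ∧ beta is (alpha_i * beta_j - alpha_j * beta_i). Collecting: alpha ∧ beta = (-2*x - 4*y) dx ∧ dy + (-x + 6*z) dx ∧ dz + (-2*y - 6*z) dy ∧ dz.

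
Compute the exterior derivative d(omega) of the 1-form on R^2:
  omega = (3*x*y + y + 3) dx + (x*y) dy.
d(omega) = (-3*x + y - 1) dx ∧ dy

For a 1-form omega = sum_i f_i dx_i, the exterior derivative is
  d(omega) = sum_{i < j} (∂f_j/∂x_i - ∂f_i/∂x_j) dx_i ∧ dx_j.
  coefficient of dx ∧ dy: ∂f_2/∂x - ∂f_1/∂y = ∂(x*y)/∂x - ∂(3*x*y + y + 3)/∂y = -3*x + y - 1
Assembling: d(omega) = (-3*x + y - 1) dx ∧ dy.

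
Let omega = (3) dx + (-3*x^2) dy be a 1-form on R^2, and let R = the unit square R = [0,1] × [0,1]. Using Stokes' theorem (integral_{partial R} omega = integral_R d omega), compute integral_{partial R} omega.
integral_(partial R) omega = -3

Stokes: integral_partial_R omega = integral_R d omega with d omega = (∂Q/∂x - ∂P/∂y) dx ∧ dy.
  ∂Q/∂x = -6*x
  ∂P/∂y = 0
  integrand = ∂Q/∂x - ∂P/∂y = -6*x.
Integrating over R: integral_0^1 integral_0^1 (-6*x) dx dy = -3.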